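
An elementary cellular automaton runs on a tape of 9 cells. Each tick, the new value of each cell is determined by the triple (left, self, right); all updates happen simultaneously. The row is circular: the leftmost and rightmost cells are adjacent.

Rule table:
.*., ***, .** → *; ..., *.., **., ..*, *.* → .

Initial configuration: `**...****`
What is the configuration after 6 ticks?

tick 1: *....****
tick 2: .....****
tick 3: .....***.
tick 4: .....**..
tick 5: .....*...
tick 6: .....*...

.....*...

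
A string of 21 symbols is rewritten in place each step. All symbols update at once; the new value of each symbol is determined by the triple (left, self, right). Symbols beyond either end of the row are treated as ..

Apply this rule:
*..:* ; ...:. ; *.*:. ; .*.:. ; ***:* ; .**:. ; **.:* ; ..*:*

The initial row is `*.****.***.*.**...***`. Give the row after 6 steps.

step 1: ...***..**....**.*.**
step 2: ..*.****.**..*.*....*
step 3: .*...***..***...*..*.
step 4: *.*.*.****.***.*.**.*
step 5: .......***..**....*..
step 6: ......*.****.**..*.*.

......*.****.**..*.*.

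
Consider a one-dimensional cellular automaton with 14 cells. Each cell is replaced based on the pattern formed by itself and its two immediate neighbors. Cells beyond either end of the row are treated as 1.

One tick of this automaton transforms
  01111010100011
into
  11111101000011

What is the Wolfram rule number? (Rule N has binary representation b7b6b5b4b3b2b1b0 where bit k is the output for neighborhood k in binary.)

position 2: 111 → 1  (bit 7 = 1)
position 4: 110 → 1  (bit 6 = 1)
position 0: 101 → 1  (bit 5 = 1)
position 9: 100 → 0  (bit 4 = 0)
position 1: 011 → 1  (bit 3 = 1)
position 6: 010 → 0  (bit 2 = 0)
position 11: 001 → 0  (bit 1 = 0)
position 10: 000 → 0  (bit 0 = 0)
bits b7..b0 = 11101000 = 232

232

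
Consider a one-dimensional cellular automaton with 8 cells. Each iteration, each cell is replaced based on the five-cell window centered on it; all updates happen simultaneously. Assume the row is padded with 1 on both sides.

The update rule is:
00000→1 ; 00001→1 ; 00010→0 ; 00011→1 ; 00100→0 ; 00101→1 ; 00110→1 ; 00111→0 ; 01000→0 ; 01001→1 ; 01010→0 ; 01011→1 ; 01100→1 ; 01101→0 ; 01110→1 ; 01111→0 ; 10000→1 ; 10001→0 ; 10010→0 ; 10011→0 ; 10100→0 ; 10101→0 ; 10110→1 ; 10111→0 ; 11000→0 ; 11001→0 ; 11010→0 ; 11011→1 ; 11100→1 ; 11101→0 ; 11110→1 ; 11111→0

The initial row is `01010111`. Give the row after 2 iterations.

01100001

iteration 1: 00001000
iteration 2: 01100001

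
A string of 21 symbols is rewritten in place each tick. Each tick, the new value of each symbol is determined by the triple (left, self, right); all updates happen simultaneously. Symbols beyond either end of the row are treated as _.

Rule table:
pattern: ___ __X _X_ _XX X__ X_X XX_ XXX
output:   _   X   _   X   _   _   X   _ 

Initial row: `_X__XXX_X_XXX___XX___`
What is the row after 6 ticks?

_____X____XX_X_______

tick 1: X__XX_X___X_X__XXX___
tick 2: __XXX____X____XX_X___
tick 3: _XX_X___X____XXX_____
tick 4: XXX____X____XX_X_____
tick 5: X_X___X____XXX_______
tick 6: _____X____XX_X_______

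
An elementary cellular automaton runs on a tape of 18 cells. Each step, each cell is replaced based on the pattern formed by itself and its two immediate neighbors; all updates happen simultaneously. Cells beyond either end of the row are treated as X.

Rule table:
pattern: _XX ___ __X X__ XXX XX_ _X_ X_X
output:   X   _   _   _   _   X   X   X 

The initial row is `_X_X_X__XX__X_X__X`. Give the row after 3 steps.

XXXXXX__XX__XXX__X
_____X__XX__X_X__X
_____X__XX__XXX__X

_____X__XX__XXX__X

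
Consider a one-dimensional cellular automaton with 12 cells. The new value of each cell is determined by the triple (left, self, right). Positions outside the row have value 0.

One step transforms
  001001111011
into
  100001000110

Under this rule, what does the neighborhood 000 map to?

At position 0 the neighborhood is 000; the next row has 1 there.

1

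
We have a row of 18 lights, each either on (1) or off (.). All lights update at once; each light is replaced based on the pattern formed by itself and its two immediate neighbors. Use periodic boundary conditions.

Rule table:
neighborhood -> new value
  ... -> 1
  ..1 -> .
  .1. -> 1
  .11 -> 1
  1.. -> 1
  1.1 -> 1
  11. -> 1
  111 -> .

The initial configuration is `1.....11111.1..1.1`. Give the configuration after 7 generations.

11111.1...1111.111
....11111.1..111..
111.1...1111.1.111
..11111.1..11111..
1.1...1111.1...111
11111.1..11111.1..
1...1111.1...1111.

1...1111.1...1111.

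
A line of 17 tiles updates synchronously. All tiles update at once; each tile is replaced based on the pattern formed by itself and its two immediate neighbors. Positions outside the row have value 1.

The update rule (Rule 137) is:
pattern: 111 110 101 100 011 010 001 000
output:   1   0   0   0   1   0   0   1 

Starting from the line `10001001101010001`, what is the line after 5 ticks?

00011111010011101

00100001000000101
00001100011110001
01101001011100101
01000000011000001
00011111010011101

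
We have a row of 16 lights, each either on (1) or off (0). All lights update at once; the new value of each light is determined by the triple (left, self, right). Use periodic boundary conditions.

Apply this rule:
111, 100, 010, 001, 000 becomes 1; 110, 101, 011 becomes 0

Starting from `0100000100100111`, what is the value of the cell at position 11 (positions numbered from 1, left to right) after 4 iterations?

0111111111111010
1011111111110011
0001111111101101
1110111111000001
position 11 holds 0

0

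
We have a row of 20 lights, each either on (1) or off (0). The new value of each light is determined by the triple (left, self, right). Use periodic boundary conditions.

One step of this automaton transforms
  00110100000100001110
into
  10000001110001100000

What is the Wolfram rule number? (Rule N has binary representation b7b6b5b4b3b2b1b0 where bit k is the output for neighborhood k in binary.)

1

position 17: 111 → 0  (bit 7 = 0)
position 3: 110 → 0  (bit 6 = 0)
position 4: 101 → 0  (bit 5 = 0)
position 6: 100 → 0  (bit 4 = 0)
position 2: 011 → 0  (bit 3 = 0)
position 5: 010 → 0  (bit 2 = 0)
position 1: 001 → 0  (bit 1 = 0)
position 0: 000 → 1  (bit 0 = 1)
bits b7..b0 = 00000001 = 1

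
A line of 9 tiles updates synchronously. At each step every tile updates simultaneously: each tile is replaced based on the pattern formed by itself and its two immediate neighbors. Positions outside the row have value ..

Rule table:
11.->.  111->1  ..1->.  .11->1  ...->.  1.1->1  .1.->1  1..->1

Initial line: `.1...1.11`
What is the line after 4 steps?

.1111.11.

.11..111.
.1.1.11.1
.11111.11
.1111.11.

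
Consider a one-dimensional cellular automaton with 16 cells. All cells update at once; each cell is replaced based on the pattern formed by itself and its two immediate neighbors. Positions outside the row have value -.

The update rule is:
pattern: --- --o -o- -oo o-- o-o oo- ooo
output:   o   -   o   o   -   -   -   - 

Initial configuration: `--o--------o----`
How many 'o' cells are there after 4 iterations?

7

o-o-oooooo-o-ooo
o-o-o------o-o--
o-o-o-oooo-o-o-o
o-o-o-o----o-o-o
count of o: 7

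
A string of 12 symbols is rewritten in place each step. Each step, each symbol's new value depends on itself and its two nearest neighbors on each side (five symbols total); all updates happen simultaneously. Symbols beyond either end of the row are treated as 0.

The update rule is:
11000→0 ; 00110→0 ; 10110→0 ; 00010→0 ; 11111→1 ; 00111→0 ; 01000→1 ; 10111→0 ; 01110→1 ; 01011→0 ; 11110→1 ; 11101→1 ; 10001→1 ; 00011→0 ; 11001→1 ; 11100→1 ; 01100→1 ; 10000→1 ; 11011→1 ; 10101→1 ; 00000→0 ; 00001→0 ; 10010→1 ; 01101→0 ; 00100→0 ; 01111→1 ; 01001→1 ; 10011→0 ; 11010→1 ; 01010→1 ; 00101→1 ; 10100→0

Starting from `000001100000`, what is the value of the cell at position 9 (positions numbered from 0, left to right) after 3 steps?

step 1: 000000101000
step 2: 000000110110
step 3: 000000001010
position 9 holds 0

0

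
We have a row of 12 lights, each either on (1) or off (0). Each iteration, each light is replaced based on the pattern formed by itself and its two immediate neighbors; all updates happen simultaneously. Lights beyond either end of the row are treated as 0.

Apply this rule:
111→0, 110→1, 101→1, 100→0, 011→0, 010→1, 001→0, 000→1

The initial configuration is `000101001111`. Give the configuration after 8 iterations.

101111001001

110111000001
011001011101
001001100111
101000100001
111010101101
001111110111
100000011001
101111001001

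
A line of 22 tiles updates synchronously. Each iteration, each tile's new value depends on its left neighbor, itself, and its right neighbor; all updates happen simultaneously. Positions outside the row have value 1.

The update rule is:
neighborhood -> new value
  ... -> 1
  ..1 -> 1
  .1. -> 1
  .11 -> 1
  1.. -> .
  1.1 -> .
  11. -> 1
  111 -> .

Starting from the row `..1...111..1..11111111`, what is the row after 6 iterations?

.11.111.1.11.11.......
.11.1.1.1.11.11.111111
.11.1.1.1.11.11.1.....
.11.1.1.1.11.11.1.1111
.11.1.1.1.11.11.1.1...
.11.1.1.1.11.11.1.1.11

.11.1.1.1.11.11.1.1.11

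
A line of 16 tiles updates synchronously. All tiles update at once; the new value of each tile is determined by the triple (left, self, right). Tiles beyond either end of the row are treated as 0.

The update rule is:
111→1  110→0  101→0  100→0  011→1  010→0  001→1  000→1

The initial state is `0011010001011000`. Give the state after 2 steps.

1110000110010011
1100111100100110

1100111100100110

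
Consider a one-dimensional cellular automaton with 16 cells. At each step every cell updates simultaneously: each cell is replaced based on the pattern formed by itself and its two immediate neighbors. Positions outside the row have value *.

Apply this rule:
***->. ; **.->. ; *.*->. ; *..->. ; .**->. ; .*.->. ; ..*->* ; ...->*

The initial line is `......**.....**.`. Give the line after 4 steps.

........**.....*

step 1: .*****...****...
step 2: .......**.....**
step 3: .******...****..
step 4: ........**.....*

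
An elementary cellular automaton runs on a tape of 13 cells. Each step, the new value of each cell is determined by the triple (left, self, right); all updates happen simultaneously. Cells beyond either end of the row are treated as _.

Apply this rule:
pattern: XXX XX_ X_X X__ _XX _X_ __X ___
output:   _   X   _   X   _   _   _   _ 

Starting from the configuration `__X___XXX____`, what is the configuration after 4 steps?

step 1: ___X____XX___
step 2: ____X____XX__
step 3: _____X____XX_
step 4: ______X____XX

______X____XX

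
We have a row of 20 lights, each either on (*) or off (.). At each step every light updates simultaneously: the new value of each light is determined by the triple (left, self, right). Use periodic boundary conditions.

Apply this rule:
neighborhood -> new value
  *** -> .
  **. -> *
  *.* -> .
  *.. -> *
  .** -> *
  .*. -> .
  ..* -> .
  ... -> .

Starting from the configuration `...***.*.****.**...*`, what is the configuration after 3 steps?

step 1: *..*.*...*..*.***...
step 2: .*....*...*...*.**..
step 3: ..*....*...*....***.

..*....*...*....***.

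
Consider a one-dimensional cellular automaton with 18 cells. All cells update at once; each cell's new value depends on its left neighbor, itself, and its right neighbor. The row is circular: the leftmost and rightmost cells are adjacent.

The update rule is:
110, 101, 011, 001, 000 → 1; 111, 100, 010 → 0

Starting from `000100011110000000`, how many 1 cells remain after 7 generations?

16

generation 1: 111001110010111111
generation 2: 001011010101100000
generation 3: 110111101011101111
generation 4: 011100110110111000
generation 5: 110101111111101011
generation 6: 011011000000110110
generation 7: 111111011111111110
count of 1: 16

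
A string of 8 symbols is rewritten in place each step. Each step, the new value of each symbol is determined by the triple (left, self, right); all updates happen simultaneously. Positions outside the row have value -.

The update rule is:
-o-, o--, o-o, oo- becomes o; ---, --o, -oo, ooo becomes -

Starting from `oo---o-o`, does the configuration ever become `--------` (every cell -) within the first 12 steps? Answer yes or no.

step 1: -oo--ooo
step 2: --oo---o
step 3: ---oo--o
step 4: ----oo-o
step 5: -----ooo
step 6: -------o
step 7: -------o  (fixed point — unchanged through step 12)
step 12 is -------o, still not uniform -

no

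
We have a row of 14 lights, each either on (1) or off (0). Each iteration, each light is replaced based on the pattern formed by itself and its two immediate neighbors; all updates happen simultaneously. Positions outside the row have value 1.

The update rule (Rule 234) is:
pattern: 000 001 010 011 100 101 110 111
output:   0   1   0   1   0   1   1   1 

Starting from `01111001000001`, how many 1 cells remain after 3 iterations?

10

11111010000011
11111100000111
11111100001111
count of 1: 10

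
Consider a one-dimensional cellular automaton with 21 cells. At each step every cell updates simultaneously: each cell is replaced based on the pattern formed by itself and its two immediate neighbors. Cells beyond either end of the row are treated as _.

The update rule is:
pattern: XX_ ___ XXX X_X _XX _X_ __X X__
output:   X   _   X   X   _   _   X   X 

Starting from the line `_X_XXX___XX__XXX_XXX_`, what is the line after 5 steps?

X_X_X_X_XXX_X_XXX_XXX

X_X_XXX_X_XXX_XXX_XXX
_X_X_XXX_X_XXX_XXX_XX
X_X_X_XXX_X_XXX_XXX_X
_X_X_X_XXX_X_XXX_XXX_
X_X_X_X_XXX_X_XXX_XXX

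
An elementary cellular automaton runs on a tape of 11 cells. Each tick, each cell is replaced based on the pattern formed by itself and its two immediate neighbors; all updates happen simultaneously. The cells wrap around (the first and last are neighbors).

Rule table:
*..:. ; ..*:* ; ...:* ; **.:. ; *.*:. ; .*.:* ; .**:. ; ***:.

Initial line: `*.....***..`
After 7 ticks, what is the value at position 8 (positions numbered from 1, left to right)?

*

*.****....*
.......***.
*******....
........***
.*******...
*........**
..*******..
position 8 holds *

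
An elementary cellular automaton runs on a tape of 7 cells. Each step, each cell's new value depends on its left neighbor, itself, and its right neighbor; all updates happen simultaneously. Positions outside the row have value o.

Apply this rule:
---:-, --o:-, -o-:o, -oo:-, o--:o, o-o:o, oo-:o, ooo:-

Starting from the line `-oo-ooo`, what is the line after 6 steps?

-oo-oo-

step 1: o-oo---
step 2: oo-oo--
step 3: -oo-oo-
step 4: o-oo-oo
step 5: oo-oo--  (repeats step 2; period 3)
step 6: -oo-oo-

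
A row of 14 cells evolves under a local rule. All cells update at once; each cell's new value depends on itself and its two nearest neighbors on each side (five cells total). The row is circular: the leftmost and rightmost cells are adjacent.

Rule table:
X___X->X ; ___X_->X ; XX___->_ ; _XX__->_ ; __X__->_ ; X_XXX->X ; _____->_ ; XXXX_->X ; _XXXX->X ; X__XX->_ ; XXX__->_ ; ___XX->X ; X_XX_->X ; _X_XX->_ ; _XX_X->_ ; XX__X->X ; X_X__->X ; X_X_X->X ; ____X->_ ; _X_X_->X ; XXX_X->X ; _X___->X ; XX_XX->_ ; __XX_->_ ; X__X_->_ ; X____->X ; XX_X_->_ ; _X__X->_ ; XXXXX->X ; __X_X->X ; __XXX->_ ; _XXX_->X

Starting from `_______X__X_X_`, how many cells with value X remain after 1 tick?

6

X_____X___XXXX
count of X: 6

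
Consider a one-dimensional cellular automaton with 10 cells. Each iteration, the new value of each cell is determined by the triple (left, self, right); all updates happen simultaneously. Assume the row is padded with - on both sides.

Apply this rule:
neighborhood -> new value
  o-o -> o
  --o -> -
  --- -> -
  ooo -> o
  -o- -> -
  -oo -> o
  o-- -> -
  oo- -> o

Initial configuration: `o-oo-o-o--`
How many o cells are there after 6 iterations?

5

iteration 1: -oooo-o---
iteration 2: -ooooo----
iteration 3: -ooooo----  (fixed point — unchanged through iteration 6)
count of o: 5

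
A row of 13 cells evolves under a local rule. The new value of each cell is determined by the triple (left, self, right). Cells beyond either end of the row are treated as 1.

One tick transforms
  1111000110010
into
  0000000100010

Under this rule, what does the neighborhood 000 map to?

0

At position 5 the neighborhood is 000; the next row has 0 there.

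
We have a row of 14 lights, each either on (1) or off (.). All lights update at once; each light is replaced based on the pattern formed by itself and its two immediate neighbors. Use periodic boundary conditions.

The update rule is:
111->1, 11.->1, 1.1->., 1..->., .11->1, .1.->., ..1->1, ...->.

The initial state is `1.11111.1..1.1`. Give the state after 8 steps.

step 1: 1.11111...1..1
step 2: 1.11111..1..11
step 3: 1.11111.1..111
step 4: 1.11111...1111
step 5: 1.11111..11111
step 6: 1.11111.111111
step 7: 1.11111.111111  (fixed point — unchanged through step 8)

1.11111.111111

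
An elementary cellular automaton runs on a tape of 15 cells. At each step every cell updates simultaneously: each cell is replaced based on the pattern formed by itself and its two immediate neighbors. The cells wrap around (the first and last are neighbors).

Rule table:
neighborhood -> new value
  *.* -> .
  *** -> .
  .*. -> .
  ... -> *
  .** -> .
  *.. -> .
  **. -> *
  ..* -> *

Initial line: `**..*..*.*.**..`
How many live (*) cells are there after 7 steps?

10

.*.*..*.....*.*
.....*..****...
*****..*...*.**
....*.*..**....
****....*.*.***
...*.***.......
***....*.******
count of *: 10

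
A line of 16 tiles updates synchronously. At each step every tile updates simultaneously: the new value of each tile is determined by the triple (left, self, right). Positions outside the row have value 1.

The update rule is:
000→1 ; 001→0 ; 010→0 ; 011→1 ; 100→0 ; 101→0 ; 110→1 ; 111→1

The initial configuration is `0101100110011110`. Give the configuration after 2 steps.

step 1: 0001100110011110
step 2: 0101100110011110

0101100110011110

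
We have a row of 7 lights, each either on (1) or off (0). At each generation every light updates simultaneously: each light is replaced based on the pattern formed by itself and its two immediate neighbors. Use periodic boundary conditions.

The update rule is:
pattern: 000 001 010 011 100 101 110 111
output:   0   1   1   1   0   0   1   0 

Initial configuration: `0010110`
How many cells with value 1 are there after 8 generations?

generation 1: 0110110
generation 2: 1110110
generation 3: 1010110
generation 4: 1010110  (fixed point — unchanged through generation 8)
count of 1: 4

4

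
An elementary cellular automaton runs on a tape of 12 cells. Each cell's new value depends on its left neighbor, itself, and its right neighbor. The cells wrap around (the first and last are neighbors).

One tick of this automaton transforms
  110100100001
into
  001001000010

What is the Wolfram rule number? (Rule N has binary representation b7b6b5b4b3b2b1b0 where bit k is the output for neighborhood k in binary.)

position 0: 111 → 0  (bit 7 = 0)
position 1: 110 → 0  (bit 6 = 0)
position 2: 101 → 1  (bit 5 = 1)
position 4: 100 → 0  (bit 4 = 0)
position 11: 011 → 0  (bit 3 = 0)
position 3: 010 → 0  (bit 2 = 0)
position 5: 001 → 1  (bit 1 = 1)
position 8: 000 → 0  (bit 0 = 0)
bits b7..b0 = 00100010 = 34

34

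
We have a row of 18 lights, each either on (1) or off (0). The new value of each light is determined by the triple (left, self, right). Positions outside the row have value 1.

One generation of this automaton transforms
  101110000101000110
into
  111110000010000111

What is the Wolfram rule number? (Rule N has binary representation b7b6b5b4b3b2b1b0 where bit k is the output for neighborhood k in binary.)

position 3: 111 → 1  (bit 7 = 1)
position 0: 110 → 1  (bit 6 = 1)
position 1: 101 → 1  (bit 5 = 1)
position 5: 100 → 0  (bit 4 = 0)
position 2: 011 → 1  (bit 3 = 1)
position 9: 010 → 0  (bit 2 = 0)
position 8: 001 → 0  (bit 1 = 0)
position 6: 000 → 0  (bit 0 = 0)
bits b7..b0 = 11101000 = 232

232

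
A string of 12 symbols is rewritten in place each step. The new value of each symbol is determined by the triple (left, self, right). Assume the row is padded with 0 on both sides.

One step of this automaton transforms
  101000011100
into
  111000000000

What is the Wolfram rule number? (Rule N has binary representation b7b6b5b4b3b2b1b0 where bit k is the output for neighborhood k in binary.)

36

position 8: 111 → 0  (bit 7 = 0)
position 9: 110 → 0  (bit 6 = 0)
position 1: 101 → 1  (bit 5 = 1)
position 3: 100 → 0  (bit 4 = 0)
position 7: 011 → 0  (bit 3 = 0)
position 0: 010 → 1  (bit 2 = 1)
position 6: 001 → 0  (bit 1 = 0)
position 4: 000 → 0  (bit 0 = 0)
bits b7..b0 = 00100100 = 36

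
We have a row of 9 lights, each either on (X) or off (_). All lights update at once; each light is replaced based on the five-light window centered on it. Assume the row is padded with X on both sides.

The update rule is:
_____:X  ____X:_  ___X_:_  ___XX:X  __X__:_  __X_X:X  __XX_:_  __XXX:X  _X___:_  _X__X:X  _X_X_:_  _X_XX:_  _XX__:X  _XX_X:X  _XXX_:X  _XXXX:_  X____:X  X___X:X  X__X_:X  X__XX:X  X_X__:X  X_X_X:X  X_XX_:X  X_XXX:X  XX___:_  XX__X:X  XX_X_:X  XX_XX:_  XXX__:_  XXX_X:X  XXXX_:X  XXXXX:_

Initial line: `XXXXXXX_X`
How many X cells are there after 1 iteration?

_____XX_X
count of X: 3

3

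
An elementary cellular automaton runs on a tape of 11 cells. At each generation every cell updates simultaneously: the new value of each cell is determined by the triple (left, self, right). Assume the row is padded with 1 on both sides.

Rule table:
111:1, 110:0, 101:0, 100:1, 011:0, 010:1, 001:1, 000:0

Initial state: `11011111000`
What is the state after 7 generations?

01111101011

generation 1: 10001110101
generation 2: 01010100100
generation 3: 01010111111
generation 4: 01010011111
generation 5: 01011101111
generation 6: 01001000111
generation 7: 01111101011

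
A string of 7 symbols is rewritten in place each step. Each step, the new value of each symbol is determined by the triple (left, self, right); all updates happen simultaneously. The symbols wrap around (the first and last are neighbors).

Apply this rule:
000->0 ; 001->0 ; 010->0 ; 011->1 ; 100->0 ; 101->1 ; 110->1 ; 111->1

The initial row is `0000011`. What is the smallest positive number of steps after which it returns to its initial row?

0000011

1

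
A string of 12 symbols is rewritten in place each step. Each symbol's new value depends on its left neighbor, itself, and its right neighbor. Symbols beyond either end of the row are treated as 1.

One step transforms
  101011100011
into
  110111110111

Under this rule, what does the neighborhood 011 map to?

At position 4 the neighborhood is 011; the next row has 1 there.

1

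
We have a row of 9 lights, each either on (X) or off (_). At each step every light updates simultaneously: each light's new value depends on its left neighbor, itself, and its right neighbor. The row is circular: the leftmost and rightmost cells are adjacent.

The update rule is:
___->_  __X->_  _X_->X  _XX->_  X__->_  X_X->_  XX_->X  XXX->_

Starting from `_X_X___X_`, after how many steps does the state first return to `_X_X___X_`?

1

step 1: _X_X___X_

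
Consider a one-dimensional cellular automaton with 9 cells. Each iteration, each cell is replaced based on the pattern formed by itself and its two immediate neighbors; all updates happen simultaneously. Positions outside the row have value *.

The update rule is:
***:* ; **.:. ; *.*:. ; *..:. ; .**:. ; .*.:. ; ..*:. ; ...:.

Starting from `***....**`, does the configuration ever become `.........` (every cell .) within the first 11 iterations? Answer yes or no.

**......*
*........
.........
all cells are . at iteration 3

yes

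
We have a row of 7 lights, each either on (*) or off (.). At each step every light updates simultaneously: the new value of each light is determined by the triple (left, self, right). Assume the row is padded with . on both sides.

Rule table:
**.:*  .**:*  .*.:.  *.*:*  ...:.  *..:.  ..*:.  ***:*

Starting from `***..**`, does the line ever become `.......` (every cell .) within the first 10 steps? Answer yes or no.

no

step 1: ***..**  (fixed point — unchanged through step 10)
step 10 is ***..**, still not uniform .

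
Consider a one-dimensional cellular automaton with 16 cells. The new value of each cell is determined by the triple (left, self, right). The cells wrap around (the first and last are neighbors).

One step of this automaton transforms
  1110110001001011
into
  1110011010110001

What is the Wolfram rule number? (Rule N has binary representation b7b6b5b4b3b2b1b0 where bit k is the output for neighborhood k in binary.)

210

position 0: 111 → 1  (bit 7 = 1)
position 2: 110 → 1  (bit 6 = 1)
position 3: 101 → 0  (bit 5 = 0)
position 6: 100 → 1  (bit 4 = 1)
position 4: 011 → 0  (bit 3 = 0)
position 9: 010 → 0  (bit 2 = 0)
position 8: 001 → 1  (bit 1 = 1)
position 7: 000 → 0  (bit 0 = 0)
bits b7..b0 = 11010010 = 210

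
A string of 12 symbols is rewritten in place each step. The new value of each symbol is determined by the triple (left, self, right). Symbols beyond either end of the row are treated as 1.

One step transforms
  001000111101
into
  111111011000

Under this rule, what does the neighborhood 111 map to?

1

At position 7 the neighborhood is 111; the next row has 1 there.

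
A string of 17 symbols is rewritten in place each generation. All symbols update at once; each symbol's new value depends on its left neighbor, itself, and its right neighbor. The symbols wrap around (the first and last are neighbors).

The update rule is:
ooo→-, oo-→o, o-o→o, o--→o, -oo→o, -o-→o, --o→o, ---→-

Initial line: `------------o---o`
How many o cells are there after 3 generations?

10

o----------ooo-oo
oo--------oo-ooo-
ooo------ooooo-oo
count of o: 10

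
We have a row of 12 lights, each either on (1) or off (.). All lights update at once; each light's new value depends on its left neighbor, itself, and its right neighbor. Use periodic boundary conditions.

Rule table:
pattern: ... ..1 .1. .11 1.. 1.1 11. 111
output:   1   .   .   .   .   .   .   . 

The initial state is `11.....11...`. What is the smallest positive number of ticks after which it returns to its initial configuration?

...111....1.
11.....11...

2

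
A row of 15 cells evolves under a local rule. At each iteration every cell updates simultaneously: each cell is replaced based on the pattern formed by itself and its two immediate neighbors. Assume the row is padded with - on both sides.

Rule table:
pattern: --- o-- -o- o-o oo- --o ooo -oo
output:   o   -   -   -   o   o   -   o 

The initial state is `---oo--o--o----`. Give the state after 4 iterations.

oooo-ooo-oo-o-o

ooooo-o--o--ooo
o---o---o--oo-o
--oo--oo--ooo--
oooo-ooo-oo-o-o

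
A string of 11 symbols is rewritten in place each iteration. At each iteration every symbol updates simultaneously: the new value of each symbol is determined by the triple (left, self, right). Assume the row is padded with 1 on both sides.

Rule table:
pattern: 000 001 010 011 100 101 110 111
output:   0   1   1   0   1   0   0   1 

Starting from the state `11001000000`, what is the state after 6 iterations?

iteration 1: 10111100001
iteration 2: 00011010010
iteration 3: 10100011110
iteration 4: 00110101100
iteration 5: 11000100011
iteration 6: 10101110101

10101110101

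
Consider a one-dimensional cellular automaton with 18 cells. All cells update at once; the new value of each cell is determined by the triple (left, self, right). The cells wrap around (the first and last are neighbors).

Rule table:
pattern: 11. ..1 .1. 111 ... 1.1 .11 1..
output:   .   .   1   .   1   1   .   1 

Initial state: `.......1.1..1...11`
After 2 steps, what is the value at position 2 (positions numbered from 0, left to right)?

111111.1111.111...
......1....1...11.
position 2 holds .

.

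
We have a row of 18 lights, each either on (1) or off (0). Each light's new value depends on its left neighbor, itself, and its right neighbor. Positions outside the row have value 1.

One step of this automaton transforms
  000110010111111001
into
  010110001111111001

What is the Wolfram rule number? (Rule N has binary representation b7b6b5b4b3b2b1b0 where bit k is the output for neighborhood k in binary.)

position 10: 111 → 1  (bit 7 = 1)
position 4: 110 → 1  (bit 6 = 1)
position 8: 101 → 1  (bit 5 = 1)
position 0: 100 → 0  (bit 4 = 0)
position 3: 011 → 1  (bit 3 = 1)
position 7: 010 → 0  (bit 2 = 0)
position 2: 001 → 0  (bit 1 = 0)
position 1: 000 → 1  (bit 0 = 1)
bits b7..b0 = 11101001 = 233

233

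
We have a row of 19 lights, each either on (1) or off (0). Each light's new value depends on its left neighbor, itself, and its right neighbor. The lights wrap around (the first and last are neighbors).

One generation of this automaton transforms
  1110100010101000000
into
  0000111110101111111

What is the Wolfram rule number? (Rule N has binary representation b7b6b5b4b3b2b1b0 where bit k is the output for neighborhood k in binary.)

position 1: 111 → 0  (bit 7 = 0)
position 2: 110 → 0  (bit 6 = 0)
position 3: 101 → 0  (bit 5 = 0)
position 5: 100 → 1  (bit 4 = 1)
position 0: 011 → 0  (bit 3 = 0)
position 4: 010 → 1  (bit 2 = 1)
position 7: 001 → 1  (bit 1 = 1)
position 6: 000 → 1  (bit 0 = 1)
bits b7..b0 = 00010111 = 23

23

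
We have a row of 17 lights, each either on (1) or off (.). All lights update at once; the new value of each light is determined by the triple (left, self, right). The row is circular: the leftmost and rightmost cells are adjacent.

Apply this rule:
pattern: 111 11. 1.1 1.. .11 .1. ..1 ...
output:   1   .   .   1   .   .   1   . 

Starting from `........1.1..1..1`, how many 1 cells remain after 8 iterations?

4

1......1...11.11.
.1....1.1.1......
1.1..1.....1.....
...11.1...1.1...1
1.1....1.1...1.1.
...1..1...1.1....
..1.11.1.1...1...
.1........1.1.1..
count of 1: 4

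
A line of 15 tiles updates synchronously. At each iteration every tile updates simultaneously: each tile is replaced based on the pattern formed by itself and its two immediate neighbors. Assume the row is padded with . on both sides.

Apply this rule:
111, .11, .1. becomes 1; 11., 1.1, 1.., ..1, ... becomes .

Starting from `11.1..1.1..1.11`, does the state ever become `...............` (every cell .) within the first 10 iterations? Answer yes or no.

no

iteration 1: 1..1..1.1..1.1.
iteration 2: 1..1..1.1..1.1.  (fixed point — unchanged through iteration 10)
iteration 10 is 1..1..1.1..1.1., still not uniform .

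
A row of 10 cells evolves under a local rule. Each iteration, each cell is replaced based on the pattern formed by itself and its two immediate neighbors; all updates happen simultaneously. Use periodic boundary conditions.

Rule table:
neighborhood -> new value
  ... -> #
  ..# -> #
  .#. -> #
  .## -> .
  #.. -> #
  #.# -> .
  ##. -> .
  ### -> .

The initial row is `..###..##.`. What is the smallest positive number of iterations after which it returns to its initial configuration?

##...##..#
..###..##.

2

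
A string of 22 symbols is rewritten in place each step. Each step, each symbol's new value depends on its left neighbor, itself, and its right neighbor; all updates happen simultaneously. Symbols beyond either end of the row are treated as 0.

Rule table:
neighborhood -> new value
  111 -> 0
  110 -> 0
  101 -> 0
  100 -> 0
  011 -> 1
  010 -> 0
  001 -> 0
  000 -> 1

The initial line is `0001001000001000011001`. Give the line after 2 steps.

1100000011100011010000
1001111010001010000111

1001111010001010000111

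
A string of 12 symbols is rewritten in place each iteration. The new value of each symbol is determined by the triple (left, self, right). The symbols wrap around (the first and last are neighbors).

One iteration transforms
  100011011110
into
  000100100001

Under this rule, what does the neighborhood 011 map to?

0

At position 4 the neighborhood is 011; the next row has 0 there.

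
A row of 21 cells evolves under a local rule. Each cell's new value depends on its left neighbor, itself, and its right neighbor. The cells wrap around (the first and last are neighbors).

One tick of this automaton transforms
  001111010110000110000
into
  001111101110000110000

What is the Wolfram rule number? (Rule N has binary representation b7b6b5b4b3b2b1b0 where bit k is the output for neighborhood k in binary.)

position 3: 111 → 1  (bit 7 = 1)
position 5: 110 → 1  (bit 6 = 1)
position 6: 101 → 1  (bit 5 = 1)
position 11: 100 → 0  (bit 4 = 0)
position 2: 011 → 1  (bit 3 = 1)
position 7: 010 → 0  (bit 2 = 0)
position 1: 001 → 0  (bit 1 = 0)
position 0: 000 → 0  (bit 0 = 0)
bits b7..b0 = 11101000 = 232

232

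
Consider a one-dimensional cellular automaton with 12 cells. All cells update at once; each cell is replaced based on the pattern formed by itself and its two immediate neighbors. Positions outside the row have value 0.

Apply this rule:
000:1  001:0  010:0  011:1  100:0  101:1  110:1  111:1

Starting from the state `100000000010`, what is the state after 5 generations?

011111111111

001111111000
101111111011
011111111111
011111111111  (fixed point — unchanged through generation 5)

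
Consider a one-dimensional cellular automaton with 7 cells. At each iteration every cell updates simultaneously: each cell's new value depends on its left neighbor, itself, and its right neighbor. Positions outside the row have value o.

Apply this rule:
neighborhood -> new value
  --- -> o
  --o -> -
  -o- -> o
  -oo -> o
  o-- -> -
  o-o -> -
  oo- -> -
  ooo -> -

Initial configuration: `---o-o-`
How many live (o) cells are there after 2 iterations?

3

-o-o-o-
-o-o-o-
count of o: 3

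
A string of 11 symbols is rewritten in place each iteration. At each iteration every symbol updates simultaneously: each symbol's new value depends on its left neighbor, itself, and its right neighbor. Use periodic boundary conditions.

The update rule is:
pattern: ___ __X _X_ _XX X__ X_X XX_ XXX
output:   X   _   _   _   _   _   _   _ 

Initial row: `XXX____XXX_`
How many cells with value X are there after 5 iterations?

2

____XX_____
XXX____XXXX
____XX_____  (repeats iteration 1; period 2)
iteration 5: ____XX_____
count of X: 2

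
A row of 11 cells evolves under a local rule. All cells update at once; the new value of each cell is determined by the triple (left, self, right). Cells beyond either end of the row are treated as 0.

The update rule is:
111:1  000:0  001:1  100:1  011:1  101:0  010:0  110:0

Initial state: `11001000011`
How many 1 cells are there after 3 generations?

5

10110100110
00100011101
01010111000
count of 1: 5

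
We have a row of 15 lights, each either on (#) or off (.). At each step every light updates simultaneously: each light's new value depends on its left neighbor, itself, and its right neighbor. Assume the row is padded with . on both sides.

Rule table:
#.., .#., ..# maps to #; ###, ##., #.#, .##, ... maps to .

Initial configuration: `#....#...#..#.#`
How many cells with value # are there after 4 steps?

7

##..###.#####.#
..##..........#
.#..#........##
######......#..
count of #: 7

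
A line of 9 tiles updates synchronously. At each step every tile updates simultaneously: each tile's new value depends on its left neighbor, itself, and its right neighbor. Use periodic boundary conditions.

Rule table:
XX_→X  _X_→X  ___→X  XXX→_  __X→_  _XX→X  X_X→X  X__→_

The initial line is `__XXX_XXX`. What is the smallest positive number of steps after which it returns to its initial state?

2

__X_XXX_X
__XXX_XXX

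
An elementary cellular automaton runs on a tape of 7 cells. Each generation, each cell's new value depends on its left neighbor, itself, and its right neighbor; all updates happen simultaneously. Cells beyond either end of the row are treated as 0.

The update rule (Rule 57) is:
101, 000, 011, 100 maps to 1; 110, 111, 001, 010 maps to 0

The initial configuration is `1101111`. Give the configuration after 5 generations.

generation 1: 1011000
generation 2: 0110111
generation 3: 0101100
generation 4: 0011011
generation 5: 1010110

1010110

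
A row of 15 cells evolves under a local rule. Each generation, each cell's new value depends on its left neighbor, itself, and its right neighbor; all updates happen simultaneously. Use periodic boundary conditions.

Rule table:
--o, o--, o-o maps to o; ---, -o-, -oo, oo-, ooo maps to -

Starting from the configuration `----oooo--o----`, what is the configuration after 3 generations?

---o----oo-o---
--o-o--o--o-o--
-o-o-oo-oo-o-o-

-o-o-oo-oo-o-o-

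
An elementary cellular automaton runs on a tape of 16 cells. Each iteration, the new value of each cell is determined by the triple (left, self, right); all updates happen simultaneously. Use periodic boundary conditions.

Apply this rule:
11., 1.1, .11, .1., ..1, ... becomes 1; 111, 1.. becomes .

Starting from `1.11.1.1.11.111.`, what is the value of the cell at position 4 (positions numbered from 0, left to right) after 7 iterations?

1111111111111.11
............111.
1111111111111.1.
1...........1111
1.11111111111...
111.........1.11
..1.11111111111.
position 4 holds 1

1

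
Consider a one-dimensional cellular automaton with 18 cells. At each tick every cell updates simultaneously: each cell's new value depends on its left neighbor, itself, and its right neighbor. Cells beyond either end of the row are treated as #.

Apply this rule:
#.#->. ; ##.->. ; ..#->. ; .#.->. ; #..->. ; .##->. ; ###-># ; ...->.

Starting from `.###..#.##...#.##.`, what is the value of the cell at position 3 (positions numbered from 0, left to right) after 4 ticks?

.

..#...............
..................
..................  (fixed point — unchanged through tick 4)
position 3 holds .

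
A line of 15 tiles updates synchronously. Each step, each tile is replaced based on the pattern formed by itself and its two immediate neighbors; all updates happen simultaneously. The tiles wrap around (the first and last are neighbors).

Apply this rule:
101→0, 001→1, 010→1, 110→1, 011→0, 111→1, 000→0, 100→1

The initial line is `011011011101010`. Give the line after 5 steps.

101001001101011
101111110101001
100111110101110
111011110100110
011001110111010

011001110111010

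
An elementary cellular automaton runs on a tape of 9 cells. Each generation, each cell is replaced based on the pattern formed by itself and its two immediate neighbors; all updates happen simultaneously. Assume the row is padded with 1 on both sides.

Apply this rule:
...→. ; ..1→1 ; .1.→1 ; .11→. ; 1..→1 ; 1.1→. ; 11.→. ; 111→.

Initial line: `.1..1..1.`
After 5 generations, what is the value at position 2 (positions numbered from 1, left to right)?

1

.1111111.
.........
1.......1
.1.....1.
.11...11.
position 2 holds 1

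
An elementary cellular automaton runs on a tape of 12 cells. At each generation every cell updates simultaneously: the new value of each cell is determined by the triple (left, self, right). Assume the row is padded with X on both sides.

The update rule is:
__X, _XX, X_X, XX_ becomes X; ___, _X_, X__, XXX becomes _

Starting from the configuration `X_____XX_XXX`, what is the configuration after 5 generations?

generation 1: X____XXXXX__
generation 2: X___XX___X_X
generation 3: X__XXX__X_XX
generation 4: X_XX_X_X_XX_
generation 5: XXXXX_X_XXXX

XXXXX_X_XXXX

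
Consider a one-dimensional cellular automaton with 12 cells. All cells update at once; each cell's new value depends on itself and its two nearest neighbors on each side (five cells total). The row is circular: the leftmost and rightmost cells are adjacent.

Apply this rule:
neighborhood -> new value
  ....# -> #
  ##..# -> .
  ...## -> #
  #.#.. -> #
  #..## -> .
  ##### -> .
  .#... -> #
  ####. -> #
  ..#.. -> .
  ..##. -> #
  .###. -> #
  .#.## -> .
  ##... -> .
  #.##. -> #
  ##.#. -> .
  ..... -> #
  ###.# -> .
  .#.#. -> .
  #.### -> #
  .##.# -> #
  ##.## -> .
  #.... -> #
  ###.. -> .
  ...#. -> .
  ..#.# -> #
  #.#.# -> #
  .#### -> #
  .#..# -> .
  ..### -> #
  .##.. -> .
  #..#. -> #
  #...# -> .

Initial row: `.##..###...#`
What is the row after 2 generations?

.##.##..##.#

.#...##....#
.##.##..##.#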